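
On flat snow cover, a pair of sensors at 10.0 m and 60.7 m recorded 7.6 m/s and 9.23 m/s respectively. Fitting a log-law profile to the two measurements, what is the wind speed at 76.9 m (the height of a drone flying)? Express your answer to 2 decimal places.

Log law: V ∝ ln(z/z₀). From the pair, with r = V₁/V₂ = 0.82340,
ln z₀ = (ln z₁ − r·ln z₂)/(1 − r) = (2.3026 − 0.82340×4.1059)/0.17660 = -6.1057 → z₀ = 0.002230 m
V₃ = V₁ · ln(z₃/z₀)/ln(z₁/z₀) = 7.6 × 10.4482/8.4083 = 9.4438 m/s

9.44 m/s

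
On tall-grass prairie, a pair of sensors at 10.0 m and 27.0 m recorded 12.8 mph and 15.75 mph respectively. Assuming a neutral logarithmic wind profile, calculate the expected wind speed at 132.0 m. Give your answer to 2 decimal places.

Log law: V ∝ ln(z/z₀). From the pair, with r = V₁/V₂ = 0.81270,
ln z₀ = (ln z₁ − r·ln z₂)/(1 − r) = (2.3026 − 0.81270×3.2958)/0.18730 = -2.0071 → z₀ = 0.1344 m
V₃ = V₁ · ln(z₃/z₀)/ln(z₁/z₀) = 12.8 × 6.8899/4.3097 = 20.4634 mph

20.46 mph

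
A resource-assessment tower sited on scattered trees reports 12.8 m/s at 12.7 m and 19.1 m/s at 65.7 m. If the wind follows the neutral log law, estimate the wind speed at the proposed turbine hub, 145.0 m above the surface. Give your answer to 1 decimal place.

Log law: V ∝ ln(z/z₀). From the pair, with r = V₁/V₂ = 0.67016,
ln z₀ = (ln z₁ − r·ln z₂)/(1 − r) = (2.5416 − 0.67016×4.1851)/0.32984 = -0.7976 → z₀ = 0.4504 m
V₃ = V₁ · ln(z₃/z₀)/ln(z₁/z₀) = 12.8 × 5.7743/3.3392 = 22.1346 m/s

22.1 m/s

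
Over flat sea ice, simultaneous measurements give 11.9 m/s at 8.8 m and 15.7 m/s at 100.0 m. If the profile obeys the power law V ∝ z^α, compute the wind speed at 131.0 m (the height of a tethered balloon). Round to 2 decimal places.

First find α: α = ln(V₂/V₁)/ln(z₂/z₁) = ln(15.7/11.9)/ln(100.0/8.8) = 0.27712/2.43042 = 0.1140
Extrapolate from 100.0 m to 131.0 m: V₃ = 15.7 × (131.0/100.0)^0.1140 = 15.7 × 1.0313 = 16.1909 m/s

16.19 m/s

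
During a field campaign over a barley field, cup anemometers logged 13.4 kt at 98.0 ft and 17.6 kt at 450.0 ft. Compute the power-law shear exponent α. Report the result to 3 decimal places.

α ≈ 0.179

Power law: V₂/V₁ = (z₂/z₁)^α ⇒ α = ln(V₂/V₁) / ln(z₂/z₁)
α = ln(17.6/13.4) / ln(450.0/98.0) = ln(1.3134) / ln(4.5918)
  = 0.27264 / 1.52428 = 0.17887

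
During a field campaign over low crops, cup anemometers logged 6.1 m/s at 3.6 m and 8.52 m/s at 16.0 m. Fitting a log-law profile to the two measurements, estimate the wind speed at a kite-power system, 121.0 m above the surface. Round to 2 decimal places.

Log law: V ∝ ln(z/z₀). From the pair, with r = V₁/V₂ = 0.71596,
ln z₀ = (ln z₁ − r·ln z₂)/(1 − r) = (1.2809 − 0.71596×2.7726)/0.28404 = -2.4790 → z₀ = 0.08383 m
V₃ = V₁ · ln(z₃/z₀)/ln(z₁/z₀) = 6.1 × 7.2748/3.7600 = 11.8024 m/s

11.80 m/s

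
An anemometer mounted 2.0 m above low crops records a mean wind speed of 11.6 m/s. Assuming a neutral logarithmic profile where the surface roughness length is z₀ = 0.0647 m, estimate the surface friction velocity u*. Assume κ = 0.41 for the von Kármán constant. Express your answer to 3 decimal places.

Log law: V(z) = (u*/κ) · ln(z/z₀) ⇒ u* = κ · V / ln(z/z₀)
u* = 0.41 × 11.6 / ln(2.0/0.0647) = 0.41 × 11.6 / 3.4311
   = 4.7560 / 3.4311 = 1.3861 m/s

u* ≈ 1.386 m/s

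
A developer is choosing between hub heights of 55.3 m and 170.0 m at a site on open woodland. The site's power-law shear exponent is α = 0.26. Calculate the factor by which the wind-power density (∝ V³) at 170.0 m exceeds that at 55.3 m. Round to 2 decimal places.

2.40

Speed ratio: V_B/V_A = (z_B/z_A)^α = (170.0/55.3)^0.26 = (3.0741)^0.26 = 1.33909
Power-density ratio: P_B/P_A = (V_B/V_A)³ = (1.33909)³ = 2.40118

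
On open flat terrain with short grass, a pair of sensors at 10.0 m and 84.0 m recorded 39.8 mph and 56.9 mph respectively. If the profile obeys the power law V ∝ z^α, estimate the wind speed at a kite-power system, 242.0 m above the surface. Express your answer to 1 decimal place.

First find α: α = ln(V₂/V₁)/ln(z₂/z₁) = ln(56.9/39.8)/ln(84.0/10.0) = 0.35743/2.12823 = 0.1679
Extrapolate from 84.0 m to 242.0 m: V₃ = 56.9 × (242.0/84.0)^0.1679 = 56.9 × 1.1945 = 67.9657 mph

68.0 mph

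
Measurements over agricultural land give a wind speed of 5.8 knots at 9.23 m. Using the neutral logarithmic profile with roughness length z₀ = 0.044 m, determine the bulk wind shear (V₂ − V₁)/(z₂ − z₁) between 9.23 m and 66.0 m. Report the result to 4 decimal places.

Log law: V₂ = V₁ · ln(z₂/z₀)/ln(z₁/z₀) = 5.8 × 7.3132/5.3460 = 7.9342 knots
ΔV/Δz = (7.9342 − 5.8)/(66.0 − 9.23) = 2.1342/56.7700 = 0.03759 knots/m

0.0376 knots/m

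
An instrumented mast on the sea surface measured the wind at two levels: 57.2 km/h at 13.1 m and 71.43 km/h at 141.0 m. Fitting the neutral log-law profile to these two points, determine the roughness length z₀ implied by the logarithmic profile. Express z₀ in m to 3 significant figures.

Log law: V(z) ∝ ln(z/z₀). With r = V₁/V₂ = 57.2/71.43 = 0.80078,
r · ln(z₂/z₀) = ln(z₁/z₀) ⇒ ln z₀ = (ln z₁ − r·ln z₂)/(1 − r)
ln z₀ = (2.57261 − 0.80078×4.94876) / 0.19922 = -6.9787
z₀ = exp(-6.9787) = 0.0009315 m

z₀ ≈ 0.000931 m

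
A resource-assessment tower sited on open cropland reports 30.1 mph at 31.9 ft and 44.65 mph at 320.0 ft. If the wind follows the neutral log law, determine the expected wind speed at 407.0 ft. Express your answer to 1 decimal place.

Log law: V ∝ ln(z/z₀). From the pair, with r = V₁/V₂ = 0.67413,
ln z₀ = (ln z₁ − r·ln z₂)/(1 − r) = (3.4626 − 0.67413×5.7683)/0.32587 = -1.3073 → z₀ = 0.2706 ft
V₃ = V₁ · ln(z₃/z₀)/ln(z₁/z₀) = 30.1 × 7.3161/4.7699 = 46.1676 mph

46.2 mph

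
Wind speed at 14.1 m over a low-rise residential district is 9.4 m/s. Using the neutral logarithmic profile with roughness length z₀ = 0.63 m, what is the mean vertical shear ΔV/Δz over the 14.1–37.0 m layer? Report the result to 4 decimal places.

Log law: V₂ = V₁ · ln(z₂/z₀)/ln(z₁/z₀) = 9.4 × 4.0730/3.1082 = 12.3176 m/s
ΔV/Δz = (12.3176 − 9.4)/(37.0 − 14.1) = 2.9176/22.9000 = 0.12741 m/s/m

0.1274 m/s/m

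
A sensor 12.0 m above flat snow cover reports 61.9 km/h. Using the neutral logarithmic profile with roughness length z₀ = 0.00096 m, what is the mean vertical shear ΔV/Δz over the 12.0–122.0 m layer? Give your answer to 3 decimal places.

Log law: V₂ = V₁ · ln(z₂/z₀)/ln(z₁/z₀) = 61.9 × 11.7526/9.4335 = 77.1174 km/h
ΔV/Δz = (77.1174 − 61.9)/(122.0 − 12.0) = 15.2174/110.0000 = 0.13834 km/h/m

0.138 km/h/m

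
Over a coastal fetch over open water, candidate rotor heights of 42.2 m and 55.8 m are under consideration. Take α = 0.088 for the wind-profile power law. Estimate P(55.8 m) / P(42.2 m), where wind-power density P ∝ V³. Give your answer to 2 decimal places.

Speed ratio: V_B/V_A = (z_B/z_A)^α = (55.8/42.2)^0.088 = (1.3223)^0.088 = 1.02489
Power-density ratio: P_B/P_A = (V_B/V_A)³ = (1.02489)³ = 1.07654

1.08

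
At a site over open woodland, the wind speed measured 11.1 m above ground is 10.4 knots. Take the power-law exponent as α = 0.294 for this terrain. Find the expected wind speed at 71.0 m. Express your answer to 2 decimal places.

Power-law profile: V₂ = V₁ · (z₂/z₁)^α
V₂ = 10.4 × (71.0/11.1)^0.294 = 10.4 × (6.3964)^0.294
    = 10.4 × 1.7256 = 17.9464 knots

17.95 knots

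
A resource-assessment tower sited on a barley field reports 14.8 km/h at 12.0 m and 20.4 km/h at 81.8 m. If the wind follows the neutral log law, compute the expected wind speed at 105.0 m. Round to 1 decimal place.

Log law: V ∝ ln(z/z₀). From the pair, with r = V₁/V₂ = 0.72549,
ln z₀ = (ln z₁ − r·ln z₂)/(1 − r) = (2.4849 − 0.72549×4.4043)/0.27451 = -2.5877 → z₀ = 0.07519 m
V₃ = V₁ · ln(z₃/z₀)/ln(z₁/z₀) = 14.8 × 7.2417/5.0726 = 21.1285 km/h

21.1 km/h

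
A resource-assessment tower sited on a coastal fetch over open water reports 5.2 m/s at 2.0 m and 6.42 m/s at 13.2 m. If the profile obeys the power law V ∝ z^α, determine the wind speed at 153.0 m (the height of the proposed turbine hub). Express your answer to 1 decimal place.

First find α: α = ln(V₂/V₁)/ln(z₂/z₁) = ln(6.42/5.2)/ln(13.2/2.0) = 0.21076/1.88707 = 0.1117
Extrapolate from 13.2 m to 153.0 m: V₃ = 6.42 × (153.0/13.2)^0.1117 = 6.42 × 1.3148 = 8.4408 m/s

8.4 m/s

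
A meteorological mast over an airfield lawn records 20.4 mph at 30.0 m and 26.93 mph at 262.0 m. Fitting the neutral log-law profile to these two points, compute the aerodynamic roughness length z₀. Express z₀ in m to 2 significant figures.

Log law: V(z) ∝ ln(z/z₀). With r = V₁/V₂ = 20.4/26.93 = 0.75752,
r · ln(z₂/z₀) = ln(z₁/z₀) ⇒ ln z₀ = (ln z₁ − r·ln z₂)/(1 − r)
ln z₀ = (3.40120 − 0.75752×5.56834) / 0.24248 = -3.3691
z₀ = exp(-3.3691) = 0.03442 m

z₀ ≈ 0.034 m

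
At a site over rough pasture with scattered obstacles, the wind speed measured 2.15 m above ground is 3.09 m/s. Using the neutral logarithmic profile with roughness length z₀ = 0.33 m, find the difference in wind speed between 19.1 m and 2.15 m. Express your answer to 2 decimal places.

3.60 m/s

Log law: V₂ = V₁ · ln(z₂/z₀)/ln(z₁/z₀) = 3.09 × 4.0584/1.8741 = 6.6913 m/s
ΔV = 6.6913 − 3.09 = 3.6013 m/s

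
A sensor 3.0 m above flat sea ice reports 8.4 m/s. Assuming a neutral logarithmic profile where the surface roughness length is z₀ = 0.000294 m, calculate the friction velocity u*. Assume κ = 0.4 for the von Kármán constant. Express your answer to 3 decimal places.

Log law: V(z) = (u*/κ) · ln(z/z₀) ⇒ u* = κ · V / ln(z/z₀)
u* = 0.4 × 8.4 / ln(3.0/0.000294) = 0.4 × 8.4 / 9.2305
   = 3.3600 / 9.2305 = 0.3640 m/s

u* ≈ 0.364 m/s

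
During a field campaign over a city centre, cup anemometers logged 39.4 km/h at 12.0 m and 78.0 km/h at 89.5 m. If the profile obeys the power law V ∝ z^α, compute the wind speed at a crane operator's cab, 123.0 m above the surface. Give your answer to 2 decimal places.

86.90 km/h

First find α: α = ln(V₂/V₁)/ln(z₂/z₁) = ln(78.0/39.4)/ln(89.5/12.0) = 0.68294/2.00933 = 0.3399
Extrapolate from 89.5 m to 123.0 m: V₃ = 78.0 × (123.0/89.5)^0.3399 = 78.0 × 1.1141 = 86.9014 km/h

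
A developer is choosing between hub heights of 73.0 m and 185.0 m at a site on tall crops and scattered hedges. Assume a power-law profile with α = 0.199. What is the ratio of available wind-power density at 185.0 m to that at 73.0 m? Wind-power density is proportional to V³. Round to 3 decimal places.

Speed ratio: V_B/V_A = (z_B/z_A)^α = (185.0/73.0)^0.199 = (2.5342)^0.199 = 1.20328
Power-density ratio: P_B/P_A = (V_B/V_A)³ = (1.20328)³ = 1.74220

1.742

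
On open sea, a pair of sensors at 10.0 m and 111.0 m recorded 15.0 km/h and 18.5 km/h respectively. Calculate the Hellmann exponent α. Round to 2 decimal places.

α ≈ 0.09

Power law: V₂/V₁ = (z₂/z₁)^α ⇒ α = ln(V₂/V₁) / ln(z₂/z₁)
α = ln(18.5/15.0) / ln(111.0/10.0) = ln(1.2333) / ln(11.1000)
  = 0.20972 / 2.40695 = 0.08713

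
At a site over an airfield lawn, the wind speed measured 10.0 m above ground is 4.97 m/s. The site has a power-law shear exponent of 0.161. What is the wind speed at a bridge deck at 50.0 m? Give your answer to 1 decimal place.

Power-law profile: V₂ = V₁ · (z₂/z₁)^α
V₂ = 4.97 × (50.0/10.0)^0.161 = 4.97 × (5.0000)^0.161
    = 4.97 × 1.2958 = 6.4401 m/s

6.4 m/s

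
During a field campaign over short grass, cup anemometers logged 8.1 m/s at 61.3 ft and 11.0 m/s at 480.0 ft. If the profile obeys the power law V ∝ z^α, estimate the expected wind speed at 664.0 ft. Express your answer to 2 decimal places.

11.54 m/s

First find α: α = ln(V₂/V₁)/ln(z₂/z₁) = ln(11.0/8.1)/ln(480.0/61.3) = 0.30603/2.05801 = 0.1487
Extrapolate from 480.0 ft to 664.0 ft: V₃ = 11.0 × (664.0/480.0)^0.1487 = 11.0 × 1.0494 = 11.5438 m/s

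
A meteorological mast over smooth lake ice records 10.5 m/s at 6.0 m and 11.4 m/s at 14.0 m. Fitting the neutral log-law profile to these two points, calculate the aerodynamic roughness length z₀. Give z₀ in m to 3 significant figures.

Log law: V(z) ∝ ln(z/z₀). With r = V₁/V₂ = 10.5/11.4 = 0.92105,
r · ln(z₂/z₀) = ln(z₁/z₀) ⇒ ln z₀ = (ln z₁ − r·ln z₂)/(1 − r)
ln z₀ = (1.79176 − 0.92105×2.63906) / 0.07895 = -8.0934
z₀ = exp(-8.0934) = 0.0003056 m

z₀ ≈ 0.000306 m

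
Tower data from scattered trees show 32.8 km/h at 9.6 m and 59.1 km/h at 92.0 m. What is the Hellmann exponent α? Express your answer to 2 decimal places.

Power law: V₂/V₁ = (z₂/z₁)^α ⇒ α = ln(V₂/V₁) / ln(z₂/z₁)
α = ln(59.1/32.8) / ln(92.0/9.6) = ln(1.8018) / ln(9.5833)
  = 0.58880 / 2.26003 = 0.26053

α ≈ 0.26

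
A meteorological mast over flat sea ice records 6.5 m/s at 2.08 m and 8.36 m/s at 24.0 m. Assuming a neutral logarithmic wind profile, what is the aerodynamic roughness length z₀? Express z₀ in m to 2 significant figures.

Log law: V(z) ∝ ln(z/z₀). With r = V₁/V₂ = 6.5/8.36 = 0.77751,
r · ln(z₂/z₀) = ln(z₁/z₀) ⇒ ln z₀ = (ln z₁ − r·ln z₂)/(1 − r)
ln z₀ = (0.73237 − 0.77751×3.17805) / 0.22249 = -7.8144
z₀ = exp(-7.8144) = 0.0004039 m

z₀ ≈ 0.00040 m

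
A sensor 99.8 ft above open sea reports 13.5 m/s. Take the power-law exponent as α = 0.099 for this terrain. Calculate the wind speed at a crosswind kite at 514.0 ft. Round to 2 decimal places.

Power-law profile: V₂ = V₁ · (z₂/z₁)^α
V₂ = 13.5 × (514.0/99.8)^0.099 = 13.5 × (5.1503)^0.099
    = 13.5 × 1.1762 = 15.8783 m/s

15.88 m/s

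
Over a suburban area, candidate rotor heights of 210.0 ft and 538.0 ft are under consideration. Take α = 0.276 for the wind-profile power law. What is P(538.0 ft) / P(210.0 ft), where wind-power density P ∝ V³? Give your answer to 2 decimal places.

Speed ratio: V_B/V_A = (z_B/z_A)^α = (538.0/210.0)^0.276 = (2.5619)^0.276 = 1.29647
Power-density ratio: P_B/P_A = (V_B/V_A)³ = (1.29647)³ = 2.17917

2.18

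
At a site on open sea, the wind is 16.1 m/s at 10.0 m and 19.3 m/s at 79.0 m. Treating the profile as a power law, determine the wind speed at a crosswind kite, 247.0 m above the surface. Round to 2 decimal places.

First find α: α = ln(V₂/V₁)/ln(z₂/z₁) = ln(19.3/16.1)/ln(79.0/10.0) = 0.18129/2.06686 = 0.0877
Extrapolate from 79.0 m to 247.0 m: V₃ = 19.3 × (247.0/79.0)^0.0877 = 19.3 × 1.1052 = 21.3295 m/s

21.33 m/s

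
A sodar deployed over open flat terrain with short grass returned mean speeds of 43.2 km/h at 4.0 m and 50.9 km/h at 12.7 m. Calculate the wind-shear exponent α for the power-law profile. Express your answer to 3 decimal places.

Power law: V₂/V₁ = (z₂/z₁)^α ⇒ α = ln(V₂/V₁) / ln(z₂/z₁)
α = ln(50.9/43.2) / ln(12.7/4.0) = ln(1.1782) / ln(3.1750)
  = 0.16402 / 1.15531 = 0.14197

α ≈ 0.142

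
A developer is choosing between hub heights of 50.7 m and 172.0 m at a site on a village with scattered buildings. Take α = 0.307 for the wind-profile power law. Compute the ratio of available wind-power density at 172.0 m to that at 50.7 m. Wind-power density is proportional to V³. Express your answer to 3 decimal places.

Speed ratio: V_B/V_A = (z_B/z_A)^α = (172.0/50.7)^0.307 = (3.3925)^0.307 = 1.45502
Power-density ratio: P_B/P_A = (V_B/V_A)³ = (1.45502)³ = 3.08042

3.080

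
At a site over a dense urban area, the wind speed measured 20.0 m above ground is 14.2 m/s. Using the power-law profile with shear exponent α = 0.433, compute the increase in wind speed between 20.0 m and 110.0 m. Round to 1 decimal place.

Power law: V₂ = V₁ · (z₂/z₁)^α = 14.2 × (5.5000)^0.433 = 29.7075 m/s
ΔV = 29.7075 − 14.2 = 15.5075 m/s

15.5 m/s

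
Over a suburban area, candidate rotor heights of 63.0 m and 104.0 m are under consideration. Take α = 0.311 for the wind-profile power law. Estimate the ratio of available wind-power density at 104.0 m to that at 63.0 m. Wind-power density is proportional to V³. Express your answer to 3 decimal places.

Speed ratio: V_B/V_A = (z_B/z_A)^α = (104.0/63.0)^0.311 = (1.6508)^0.311 = 1.16870
Power-density ratio: P_B/P_A = (V_B/V_A)³ = (1.16870)³ = 1.59627

1.596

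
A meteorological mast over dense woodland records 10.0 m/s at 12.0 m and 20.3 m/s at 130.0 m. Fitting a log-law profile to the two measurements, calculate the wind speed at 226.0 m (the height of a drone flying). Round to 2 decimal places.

Log law: V ∝ ln(z/z₀). From the pair, with r = V₁/V₂ = 0.49261,
ln z₀ = (ln z₁ − r·ln z₂)/(1 − r) = (2.4849 − 0.49261×4.8675)/0.50739 = 0.1717 → z₀ = 1.187 m
V₃ = V₁ · ln(z₃/z₀)/ln(z₁/z₀) = 10.0 × 5.2489/2.3132 = 22.6906 m/s

22.69 m/s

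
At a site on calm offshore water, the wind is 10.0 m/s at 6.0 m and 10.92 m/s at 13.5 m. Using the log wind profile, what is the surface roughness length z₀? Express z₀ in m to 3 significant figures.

z₀ ≈ 0.000891 m

Log law: V(z) ∝ ln(z/z₀). With r = V₁/V₂ = 10.0/10.92 = 0.91575,
r · ln(z₂/z₀) = ln(z₁/z₀) ⇒ ln z₀ = (ln z₁ − r·ln z₂)/(1 − r)
ln z₀ = (1.79176 − 0.91575×2.60269) / 0.08425 = -7.0227
z₀ = exp(-7.0227) = 0.0008914 m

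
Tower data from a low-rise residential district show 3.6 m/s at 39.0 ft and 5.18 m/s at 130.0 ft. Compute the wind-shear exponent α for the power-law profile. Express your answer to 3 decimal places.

Power law: V₂/V₁ = (z₂/z₁)^α ⇒ α = ln(V₂/V₁) / ln(z₂/z₁)
α = ln(5.18/3.6) / ln(130.0/39.0) = ln(1.4389) / ln(3.3333)
  = 0.36387 / 1.20397 = 0.30223

α ≈ 0.302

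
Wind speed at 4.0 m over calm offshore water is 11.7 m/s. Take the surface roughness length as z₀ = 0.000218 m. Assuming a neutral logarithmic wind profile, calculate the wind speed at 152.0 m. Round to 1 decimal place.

16.0 m/s

Log law: V(z) ∝ ln(z/z₀), so V₂/V₁ = ln(z₂/z₀) / ln(z₁/z₀).
ln(152.0/0.000218) = 13.4549, ln(4.0/0.000218) = 9.8173
V₂ = 11.7 × 13.4549/9.8173 = 11.7 × 1.3705 = 16.0352 m/s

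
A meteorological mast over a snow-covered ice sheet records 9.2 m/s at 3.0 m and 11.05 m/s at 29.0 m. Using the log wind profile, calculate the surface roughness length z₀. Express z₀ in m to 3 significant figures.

Log law: V(z) ∝ ln(z/z₀). With r = V₁/V₂ = 9.2/11.05 = 0.83258,
r · ln(z₂/z₀) = ln(z₁/z₀) ⇒ ln z₀ = (ln z₁ − r·ln z₂)/(1 − r)
ln z₀ = (1.09861 − 0.83258×3.36730) / 0.16742 = -10.1835
z₀ = exp(-10.1835) = 0.00003779 m

z₀ ≈ 0.0000378 m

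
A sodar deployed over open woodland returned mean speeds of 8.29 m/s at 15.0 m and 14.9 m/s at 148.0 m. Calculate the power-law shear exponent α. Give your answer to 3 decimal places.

Power law: V₂/V₁ = (z₂/z₁)^α ⇒ α = ln(V₂/V₁) / ln(z₂/z₁)
α = ln(14.9/8.29) / ln(148.0/15.0) = ln(1.7973) / ln(9.8667)
  = 0.58631 / 2.28916 = 0.25612

α ≈ 0.256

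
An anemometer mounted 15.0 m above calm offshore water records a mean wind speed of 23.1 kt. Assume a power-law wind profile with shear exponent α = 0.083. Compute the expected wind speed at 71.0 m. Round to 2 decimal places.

Power-law profile: V₂ = V₁ · (z₂/z₁)^α
V₂ = 23.1 × (71.0/15.0)^0.083 = 23.1 × (4.7333)^0.083
    = 23.1 × 1.1377 = 26.2815 kt

26.28 kt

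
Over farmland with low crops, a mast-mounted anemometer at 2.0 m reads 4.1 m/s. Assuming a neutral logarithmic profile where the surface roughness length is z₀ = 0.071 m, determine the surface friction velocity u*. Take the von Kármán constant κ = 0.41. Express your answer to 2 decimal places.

Log law: V(z) = (u*/κ) · ln(z/z₀) ⇒ u* = κ · V / ln(z/z₀)
u* = 0.41 × 4.1 / ln(2.0/0.071) = 0.41 × 4.1 / 3.3382
   = 1.6810 / 3.3382 = 0.5036 m/s

u* ≈ 0.50 m/s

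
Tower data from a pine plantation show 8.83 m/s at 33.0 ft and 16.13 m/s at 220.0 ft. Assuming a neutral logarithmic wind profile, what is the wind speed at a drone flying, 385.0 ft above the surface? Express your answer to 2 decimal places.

Log law: V ∝ ln(z/z₀). From the pair, with r = V₁/V₂ = 0.54743,
ln z₀ = (ln z₁ − r·ln z₂)/(1 − r) = (3.4965 − 0.54743×5.3936)/0.45257 = 1.2018 → z₀ = 3.326 ft
V₃ = V₁ · ln(z₃/z₀)/ln(z₁/z₀) = 8.83 × 4.7515/2.2947 = 18.2834 m/s

18.28 m/s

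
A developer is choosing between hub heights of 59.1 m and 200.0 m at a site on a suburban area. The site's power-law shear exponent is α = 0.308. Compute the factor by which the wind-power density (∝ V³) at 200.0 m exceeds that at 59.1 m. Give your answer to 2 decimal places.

Speed ratio: V_B/V_A = (z_B/z_A)^α = (200.0/59.1)^0.308 = (3.3841)^0.308 = 1.45569
Power-density ratio: P_B/P_A = (V_B/V_A)³ = (1.45569)³ = 3.08464

3.08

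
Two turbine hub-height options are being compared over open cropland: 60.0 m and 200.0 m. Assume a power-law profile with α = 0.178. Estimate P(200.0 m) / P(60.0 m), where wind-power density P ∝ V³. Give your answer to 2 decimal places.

Speed ratio: V_B/V_A = (z_B/z_A)^α = (200.0/60.0)^0.178 = (3.3333)^0.178 = 1.23900
Power-density ratio: P_B/P_A = (V_B/V_A)³ = (1.23900)³ = 1.90203

1.90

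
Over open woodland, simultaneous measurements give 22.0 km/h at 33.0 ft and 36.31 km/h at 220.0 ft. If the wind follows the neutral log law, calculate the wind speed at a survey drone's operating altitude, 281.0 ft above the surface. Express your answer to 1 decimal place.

38.2 km/h

Log law: V ∝ ln(z/z₀). From the pair, with r = V₁/V₂ = 0.60589,
ln z₀ = (ln z₁ − r·ln z₂)/(1 − r) = (3.4965 − 0.60589×5.3936)/0.39411 = 0.5799 → z₀ = 1.786 ft
V₃ = V₁ · ln(z₃/z₀)/ln(z₁/z₀) = 22.0 × 5.0585/2.9166 = 38.1560 km/h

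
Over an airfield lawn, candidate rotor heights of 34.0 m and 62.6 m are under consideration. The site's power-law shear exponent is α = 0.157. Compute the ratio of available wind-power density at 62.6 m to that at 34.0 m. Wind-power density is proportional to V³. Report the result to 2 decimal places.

1.33

Speed ratio: V_B/V_A = (z_B/z_A)^α = (62.6/34.0)^0.157 = (1.8412)^0.157 = 1.10058
Power-density ratio: P_B/P_A = (V_B/V_A)³ = (1.10058)³ = 1.33309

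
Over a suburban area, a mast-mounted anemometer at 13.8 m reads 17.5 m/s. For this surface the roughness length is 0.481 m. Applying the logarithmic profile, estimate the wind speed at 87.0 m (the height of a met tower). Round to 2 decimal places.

Log law: V(z) ∝ ln(z/z₀), so V₂/V₁ = ln(z₂/z₀) / ln(z₁/z₀).
ln(87.0/0.481) = 5.1978, ln(13.8/0.481) = 3.3566
V₂ = 17.5 × 5.1978/3.3566 = 17.5 × 1.5486 = 27.0996 m/s

27.10 m/s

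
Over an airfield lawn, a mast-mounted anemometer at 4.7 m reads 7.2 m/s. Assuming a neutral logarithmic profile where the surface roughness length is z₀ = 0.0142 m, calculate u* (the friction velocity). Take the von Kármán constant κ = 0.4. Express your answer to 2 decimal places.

Log law: V(z) = (u*/κ) · ln(z/z₀) ⇒ u* = κ · V / ln(z/z₀)
u* = 0.4 × 7.2 / ln(4.7/0.0142) = 0.4 × 7.2 / 5.8021
   = 2.8800 / 5.8021 = 0.4964 m/s

u* ≈ 0.50 m/s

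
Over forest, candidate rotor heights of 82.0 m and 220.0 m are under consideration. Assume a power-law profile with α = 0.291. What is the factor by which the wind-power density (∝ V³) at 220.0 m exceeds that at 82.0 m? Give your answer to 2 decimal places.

Speed ratio: V_B/V_A = (z_B/z_A)^α = (220.0/82.0)^0.291 = (2.6829)^0.291 = 1.33268
Power-density ratio: P_B/P_A = (V_B/V_A)³ = (1.33268)³ = 2.36688

2.37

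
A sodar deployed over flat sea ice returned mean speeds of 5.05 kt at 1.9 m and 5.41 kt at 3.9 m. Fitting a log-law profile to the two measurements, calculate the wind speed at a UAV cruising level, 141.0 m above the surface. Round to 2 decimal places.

7.21 kt

Log law: V ∝ ln(z/z₀). From the pair, with r = V₁/V₂ = 0.93346,
ln z₀ = (ln z₁ − r·ln z₂)/(1 − r) = (0.6419 − 0.93346×1.3610)/0.06654 = -9.4458 → z₀ = 0.00007902 m
V₃ = V₁ · ln(z₃/z₀)/ln(z₁/z₀) = 5.05 × 14.3946/10.0877 = 7.2061 kt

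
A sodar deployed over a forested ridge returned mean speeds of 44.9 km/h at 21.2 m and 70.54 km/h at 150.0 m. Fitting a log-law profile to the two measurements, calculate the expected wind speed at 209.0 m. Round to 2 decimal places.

Log law: V ∝ ln(z/z₀). From the pair, with r = V₁/V₂ = 0.63652,
ln z₀ = (ln z₁ − r·ln z₂)/(1 − r) = (3.0540 − 0.63652×5.0106)/0.36348 = -0.3724 → z₀ = 0.6891 m
V₃ = V₁ · ln(z₃/z₀)/ln(z₁/z₀) = 44.9 × 5.7147/3.4264 = 74.8866 km/h

74.89 km/h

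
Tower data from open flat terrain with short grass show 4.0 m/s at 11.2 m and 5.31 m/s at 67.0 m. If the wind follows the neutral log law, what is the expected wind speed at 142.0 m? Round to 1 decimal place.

Log law: V ∝ ln(z/z₀). From the pair, with r = V₁/V₂ = 0.75330,
ln z₀ = (ln z₁ − r·ln z₂)/(1 − r) = (2.4159 − 0.75330×4.2047)/0.24670 = -3.0460 → z₀ = 0.04755 m
V₃ = V₁ · ln(z₃/z₀)/ln(z₁/z₀) = 4.0 × 8.0018/5.4619 = 5.8601 m/s

5.9 m/s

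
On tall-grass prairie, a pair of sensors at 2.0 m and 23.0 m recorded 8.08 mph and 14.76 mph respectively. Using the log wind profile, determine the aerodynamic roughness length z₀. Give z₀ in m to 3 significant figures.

Log law: V(z) ∝ ln(z/z₀). With r = V₁/V₂ = 8.08/14.76 = 0.54743,
r · ln(z₂/z₀) = ln(z₁/z₀) ⇒ ln z₀ = (ln z₁ − r·ln z₂)/(1 − r)
ln z₀ = (0.69315 − 0.54743×3.13549) / 0.45257 = -2.2611
z₀ = exp(-2.2611) = 0.1042 m

z₀ ≈ 0.104 m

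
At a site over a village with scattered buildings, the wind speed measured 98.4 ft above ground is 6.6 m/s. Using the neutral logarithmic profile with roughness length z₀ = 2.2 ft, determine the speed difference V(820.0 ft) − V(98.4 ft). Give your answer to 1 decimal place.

3.7 m/s

Log law: V₂ = V₁ · ln(z₂/z₀)/ln(z₁/z₀) = 6.6 × 5.9208/3.8006 = 10.2820 m/s
ΔV = 10.2820 − 6.6 = 3.6820 m/s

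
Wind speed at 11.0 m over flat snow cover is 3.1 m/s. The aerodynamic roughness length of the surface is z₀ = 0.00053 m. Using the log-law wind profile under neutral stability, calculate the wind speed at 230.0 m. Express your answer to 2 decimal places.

Log law: V(z) ∝ ln(z/z₀), so V₂/V₁ = ln(z₂/z₀) / ln(z₁/z₀).
ln(230.0/0.00053) = 12.9807, ln(11.0/0.00053) = 9.9405
V₂ = 3.1 × 12.9807/9.9405 = 3.1 × 1.3058 = 4.0481 m/s

4.05 m/s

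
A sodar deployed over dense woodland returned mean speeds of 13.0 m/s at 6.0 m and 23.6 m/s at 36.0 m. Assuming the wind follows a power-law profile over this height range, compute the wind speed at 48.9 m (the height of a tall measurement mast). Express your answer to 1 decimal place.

26.1 m/s

First find α: α = ln(V₂/V₁)/ln(z₂/z₁) = ln(23.6/13.0)/ln(36.0/6.0) = 0.59630/1.79176 = 0.3328
Extrapolate from 36.0 m to 48.9 m: V₃ = 23.6 × (48.9/36.0)^0.3328 = 23.6 × 1.1073 = 26.1322 m/s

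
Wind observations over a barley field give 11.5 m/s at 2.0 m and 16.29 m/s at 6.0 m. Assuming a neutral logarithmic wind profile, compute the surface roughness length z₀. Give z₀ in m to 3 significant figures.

z₀ ≈ 0.143 m

Log law: V(z) ∝ ln(z/z₀). With r = V₁/V₂ = 11.5/16.29 = 0.70595,
r · ln(z₂/z₀) = ln(z₁/z₀) ⇒ ln z₀ = (ln z₁ − r·ln z₂)/(1 − r)
ln z₀ = (0.69315 − 0.70595×1.79176) / 0.29405 = -1.9444
z₀ = exp(-1.9444) = 0.1431 m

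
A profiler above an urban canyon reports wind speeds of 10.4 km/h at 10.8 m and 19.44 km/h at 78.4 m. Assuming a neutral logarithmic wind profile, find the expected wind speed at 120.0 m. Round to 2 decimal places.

21.38 km/h

Log law: V ∝ ln(z/z₀). From the pair, with r = V₁/V₂ = 0.53498,
ln z₀ = (ln z₁ − r·ln z₂)/(1 − r) = (2.3795 − 0.53498×4.3618)/0.46502 = 0.0990 → z₀ = 1.104 m
V₃ = V₁ · ln(z₃/z₀)/ln(z₁/z₀) = 10.4 × 4.6884/2.2805 = 21.3812 km/h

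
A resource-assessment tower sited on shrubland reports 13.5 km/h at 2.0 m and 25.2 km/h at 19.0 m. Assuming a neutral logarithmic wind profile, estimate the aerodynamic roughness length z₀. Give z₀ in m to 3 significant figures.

Log law: V(z) ∝ ln(z/z₀). With r = V₁/V₂ = 13.5/25.2 = 0.53571,
r · ln(z₂/z₀) = ln(z₁/z₀) ⇒ ln z₀ = (ln z₁ − r·ln z₂)/(1 − r)
ln z₀ = (0.69315 − 0.53571×2.94444) / 0.46429 = -1.9045
z₀ = exp(-1.9045) = 0.1489 m

z₀ ≈ 0.149 m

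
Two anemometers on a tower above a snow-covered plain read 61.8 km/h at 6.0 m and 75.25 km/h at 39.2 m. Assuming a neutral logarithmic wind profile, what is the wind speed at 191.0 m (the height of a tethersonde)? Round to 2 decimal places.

Log law: V ∝ ln(z/z₀). From the pair, with r = V₁/V₂ = 0.82126,
ln z₀ = (ln z₁ − r·ln z₂)/(1 − r) = (1.7918 − 0.82126×3.6687)/0.17874 = -6.8323 → z₀ = 0.001078 m
V₃ = V₁ · ln(z₃/z₀)/ln(z₁/z₀) = 61.8 × 12.0846/8.6241 = 86.5981 km/h

86.60 km/h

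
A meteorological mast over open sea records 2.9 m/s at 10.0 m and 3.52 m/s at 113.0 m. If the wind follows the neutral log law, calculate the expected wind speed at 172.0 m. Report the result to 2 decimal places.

Log law: V ∝ ln(z/z₀). From the pair, with r = V₁/V₂ = 0.82386,
ln z₀ = (ln z₁ − r·ln z₂)/(1 − r) = (2.3026 − 0.82386×4.7274)/0.17614 = -9.0392 → z₀ = 0.0001187 m
V₃ = V₁ · ln(z₃/z₀)/ln(z₁/z₀) = 2.9 × 14.1867/11.3418 = 3.6274 m/s

3.63 m/s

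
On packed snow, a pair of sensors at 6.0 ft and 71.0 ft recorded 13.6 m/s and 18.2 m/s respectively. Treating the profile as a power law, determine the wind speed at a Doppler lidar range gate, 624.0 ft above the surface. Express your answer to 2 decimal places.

23.52 m/s

First find α: α = ln(V₂/V₁)/ln(z₂/z₁) = ln(18.2/13.6)/ln(71.0/6.0) = 0.29135/2.47092 = 0.1179
Extrapolate from 71.0 ft to 624.0 ft: V₃ = 18.2 × (624.0/71.0)^0.1179 = 18.2 × 1.2921 = 23.5165 m/s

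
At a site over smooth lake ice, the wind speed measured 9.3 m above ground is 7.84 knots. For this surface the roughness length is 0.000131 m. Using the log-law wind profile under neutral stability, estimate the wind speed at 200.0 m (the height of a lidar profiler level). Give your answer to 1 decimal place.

Log law: V(z) ∝ ln(z/z₀), so V₂/V₁ = ln(z₂/z₀) / ln(z₁/z₀).
ln(200.0/0.000131) = 14.2386, ln(9.3/0.000131) = 11.1703
V₂ = 7.84 × 14.2386/11.1703 = 7.84 × 1.2747 = 9.9935 knots

10.0 knots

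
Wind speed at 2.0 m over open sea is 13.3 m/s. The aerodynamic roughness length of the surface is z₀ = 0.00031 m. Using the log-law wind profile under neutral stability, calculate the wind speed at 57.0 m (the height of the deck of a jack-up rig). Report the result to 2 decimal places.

18.38 m/s

Log law: V(z) ∝ ln(z/z₀), so V₂/V₁ = ln(z₂/z₀) / ln(z₁/z₀).
ln(57.0/0.00031) = 12.1220, ln(2.0/0.00031) = 8.7721
V₂ = 13.3 × 12.1220/8.7721 = 13.3 × 1.3819 = 18.3790 m/s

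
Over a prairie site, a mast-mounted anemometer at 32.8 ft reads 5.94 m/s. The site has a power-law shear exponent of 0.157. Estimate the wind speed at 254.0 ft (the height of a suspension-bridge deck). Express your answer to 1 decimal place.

8.2 m/s

Power-law profile: V₂ = V₁ · (z₂/z₁)^α
V₂ = 5.94 × (254.0/32.8)^0.157 = 5.94 × (7.7439)^0.157
    = 5.94 × 1.3790 = 8.1913 m/s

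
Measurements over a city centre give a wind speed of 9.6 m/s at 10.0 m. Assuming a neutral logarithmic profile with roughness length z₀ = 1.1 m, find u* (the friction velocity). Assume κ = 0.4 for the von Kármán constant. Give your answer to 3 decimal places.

Log law: V(z) = (u*/κ) · ln(z/z₀) ⇒ u* = κ · V / ln(z/z₀)
u* = 0.4 × 9.6 / ln(10.0/1.1) = 0.4 × 9.6 / 2.2073
   = 3.8400 / 2.2073 = 1.7397 m/s

u* ≈ 1.740 m/s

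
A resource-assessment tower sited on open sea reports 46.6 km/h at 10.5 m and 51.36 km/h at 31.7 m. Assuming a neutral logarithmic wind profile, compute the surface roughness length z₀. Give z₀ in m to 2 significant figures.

z₀ ≈ 0.00021 m

Log law: V(z) ∝ ln(z/z₀). With r = V₁/V₂ = 46.6/51.36 = 0.90732,
r · ln(z₂/z₀) = ln(z₁/z₀) ⇒ ln z₀ = (ln z₁ − r·ln z₂)/(1 − r)
ln z₀ = (2.35138 − 0.90732×3.45632) / 0.09268 = -8.4659
z₀ = exp(-8.4659) = 0.0002105 m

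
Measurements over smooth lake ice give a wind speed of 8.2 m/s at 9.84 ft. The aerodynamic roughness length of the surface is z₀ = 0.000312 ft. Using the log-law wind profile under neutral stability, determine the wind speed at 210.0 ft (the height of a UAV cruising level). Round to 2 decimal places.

10.62 m/s

Log law: V(z) ∝ ln(z/z₀), so V₂/V₁ = ln(z₂/z₀) / ln(z₁/z₀).
ln(210.0/0.000312) = 13.4196, ln(9.84/0.000312) = 10.3590
V₂ = 8.2 × 13.4196/10.3590 = 8.2 × 1.2955 = 10.6228 m/s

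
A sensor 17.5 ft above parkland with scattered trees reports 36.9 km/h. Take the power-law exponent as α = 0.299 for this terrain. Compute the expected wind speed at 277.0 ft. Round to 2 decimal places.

84.27 km/h

Power-law profile: V₂ = V₁ · (z₂/z₁)^α
V₂ = 36.9 × (277.0/17.5)^0.299 = 36.9 × (15.8286)^0.299
    = 36.9 × 2.2837 = 84.2674 km/h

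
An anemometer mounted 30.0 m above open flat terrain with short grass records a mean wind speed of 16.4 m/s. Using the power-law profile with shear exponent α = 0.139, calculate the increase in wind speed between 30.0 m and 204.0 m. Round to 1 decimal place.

5.0 m/s

Power law: V₂ = V₁ · (z₂/z₁)^α = 16.4 × (6.8000)^0.139 = 21.4073 m/s
ΔV = 21.4073 − 16.4 = 5.0073 m/s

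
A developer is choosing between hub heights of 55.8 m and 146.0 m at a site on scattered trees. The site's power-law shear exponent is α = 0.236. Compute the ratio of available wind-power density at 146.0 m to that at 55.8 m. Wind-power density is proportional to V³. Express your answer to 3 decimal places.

Speed ratio: V_B/V_A = (z_B/z_A)^α = (146.0/55.8)^0.236 = (2.6165)^0.236 = 1.25482
Power-density ratio: P_B/P_A = (V_B/V_A)³ = (1.25482)³ = 1.97581

1.976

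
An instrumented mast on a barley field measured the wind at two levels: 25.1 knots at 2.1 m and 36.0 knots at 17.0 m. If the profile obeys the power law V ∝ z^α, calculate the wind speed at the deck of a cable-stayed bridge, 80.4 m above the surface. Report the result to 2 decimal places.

47.06 knots

First find α: α = ln(V₂/V₁)/ln(z₂/z₁) = ln(36.0/25.1)/ln(17.0/2.1) = 0.36065/2.09128 = 0.1725
Extrapolate from 17.0 m to 80.4 m: V₃ = 36.0 × (80.4/17.0)^0.1725 = 36.0 × 1.3073 = 47.0627 knots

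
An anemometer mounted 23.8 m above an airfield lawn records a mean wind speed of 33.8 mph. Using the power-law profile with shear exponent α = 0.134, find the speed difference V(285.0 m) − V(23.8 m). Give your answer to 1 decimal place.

Power law: V₂ = V₁ · (z₂/z₁)^α = 33.8 × (11.9748)^0.134 = 47.1416 mph
ΔV = 47.1416 − 33.8 = 13.3416 mph

13.3 mph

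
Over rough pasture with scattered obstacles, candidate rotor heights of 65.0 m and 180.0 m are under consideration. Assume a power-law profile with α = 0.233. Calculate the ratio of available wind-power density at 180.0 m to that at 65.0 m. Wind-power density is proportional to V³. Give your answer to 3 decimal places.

2.038

Speed ratio: V_B/V_A = (z_B/z_A)^α = (180.0/65.0)^0.233 = (2.7692)^0.233 = 1.26786
Power-density ratio: P_B/P_A = (V_B/V_A)³ = (1.26786)³ = 2.03802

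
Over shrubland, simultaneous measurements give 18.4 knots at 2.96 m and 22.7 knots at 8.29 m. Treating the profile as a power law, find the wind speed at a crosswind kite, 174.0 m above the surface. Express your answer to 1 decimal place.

42.2 knots

First find α: α = ln(V₂/V₁)/ln(z₂/z₁) = ln(22.7/18.4)/ln(8.29/2.96) = 0.21001/1.02986 = 0.2039
Extrapolate from 8.29 m to 174.0 m: V₃ = 22.7 × (174.0/8.29)^0.2039 = 22.7 × 1.8603 = 42.2293 knots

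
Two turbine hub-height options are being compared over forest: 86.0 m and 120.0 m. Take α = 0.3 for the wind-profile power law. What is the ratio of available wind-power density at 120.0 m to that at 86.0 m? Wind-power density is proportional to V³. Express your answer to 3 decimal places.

Speed ratio: V_B/V_A = (z_B/z_A)^α = (120.0/86.0)^0.3 = (1.3953)^0.3 = 1.10511
Power-density ratio: P_B/P_A = (V_B/V_A)³ = (1.10511)³ = 1.34963

1.350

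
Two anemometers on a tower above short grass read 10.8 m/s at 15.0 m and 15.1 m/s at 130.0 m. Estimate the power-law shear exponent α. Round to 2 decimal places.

α ≈ 0.16

Power law: V₂/V₁ = (z₂/z₁)^α ⇒ α = ln(V₂/V₁) / ln(z₂/z₁)
α = ln(15.1/10.8) / ln(130.0/15.0) = ln(1.3981) / ln(8.6667)
  = 0.33515 / 2.15948 = 0.15520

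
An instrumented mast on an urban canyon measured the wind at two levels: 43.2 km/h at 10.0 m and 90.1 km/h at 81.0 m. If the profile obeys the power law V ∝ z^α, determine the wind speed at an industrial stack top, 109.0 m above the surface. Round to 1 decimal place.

100.0 km/h

First find α: α = ln(V₂/V₁)/ln(z₂/z₁) = ln(90.1/43.2)/ln(81.0/10.0) = 0.73508/2.09186 = 0.3514
Extrapolate from 81.0 m to 109.0 m: V₃ = 90.1 × (109.0/81.0)^0.3514 = 90.1 × 1.1100 = 100.0080 km/h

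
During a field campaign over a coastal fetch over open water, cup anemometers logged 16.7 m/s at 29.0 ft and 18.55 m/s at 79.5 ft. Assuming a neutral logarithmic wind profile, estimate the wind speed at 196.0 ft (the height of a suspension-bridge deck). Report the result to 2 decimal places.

20.21 m/s

Log law: V ∝ ln(z/z₀). From the pair, with r = V₁/V₂ = 0.90027,
ln z₀ = (ln z₁ − r·ln z₂)/(1 − r) = (3.3673 − 0.90027×4.3758)/0.09973 = -5.7361 → z₀ = 0.003227 ft
V₃ = V₁ · ln(z₃/z₀)/ln(z₁/z₀) = 16.7 × 11.0142/9.1034 = 20.2054 m/s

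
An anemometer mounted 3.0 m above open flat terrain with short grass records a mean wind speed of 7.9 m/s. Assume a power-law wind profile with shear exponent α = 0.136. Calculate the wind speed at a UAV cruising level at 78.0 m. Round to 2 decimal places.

12.30 m/s

Power-law profile: V₂ = V₁ · (z₂/z₁)^α
V₂ = 7.9 × (78.0/3.0)^0.136 = 7.9 × (26.0000)^0.136
    = 7.9 × 1.5575 = 12.3045 m/s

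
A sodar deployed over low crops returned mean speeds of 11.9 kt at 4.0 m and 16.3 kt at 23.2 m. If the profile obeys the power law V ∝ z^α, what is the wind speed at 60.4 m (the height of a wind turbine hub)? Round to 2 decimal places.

19.34 kt

First find α: α = ln(V₂/V₁)/ln(z₂/z₁) = ln(16.3/11.9)/ln(23.2/4.0) = 0.31463/1.75786 = 0.1790
Extrapolate from 23.2 m to 60.4 m: V₃ = 16.3 × (60.4/23.2)^0.1790 = 16.3 × 1.1868 = 19.3448 kt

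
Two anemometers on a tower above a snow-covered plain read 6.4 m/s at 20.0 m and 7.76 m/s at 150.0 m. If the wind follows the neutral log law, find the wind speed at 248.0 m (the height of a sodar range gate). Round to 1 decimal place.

Log law: V ∝ ln(z/z₀). From the pair, with r = V₁/V₂ = 0.82474,
ln z₀ = (ln z₁ − r·ln z₂)/(1 − r) = (2.9957 − 0.82474×5.0106)/0.17526 = -6.4862 → z₀ = 0.001524 m
V₃ = V₁ · ln(z₃/z₀)/ln(z₁/z₀) = 6.4 × 11.9996/9.4819 = 8.0994 m/s

8.1 m/s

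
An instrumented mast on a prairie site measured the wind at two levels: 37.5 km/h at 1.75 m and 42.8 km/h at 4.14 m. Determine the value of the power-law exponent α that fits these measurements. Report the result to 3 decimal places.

Power law: V₂/V₁ = (z₂/z₁)^α ⇒ α = ln(V₂/V₁) / ln(z₂/z₁)
α = ln(42.8/37.5) / ln(4.14/1.75) = ln(1.1413) / ln(2.3657)
  = 0.13220 / 0.86108 = 0.15352

α ≈ 0.154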